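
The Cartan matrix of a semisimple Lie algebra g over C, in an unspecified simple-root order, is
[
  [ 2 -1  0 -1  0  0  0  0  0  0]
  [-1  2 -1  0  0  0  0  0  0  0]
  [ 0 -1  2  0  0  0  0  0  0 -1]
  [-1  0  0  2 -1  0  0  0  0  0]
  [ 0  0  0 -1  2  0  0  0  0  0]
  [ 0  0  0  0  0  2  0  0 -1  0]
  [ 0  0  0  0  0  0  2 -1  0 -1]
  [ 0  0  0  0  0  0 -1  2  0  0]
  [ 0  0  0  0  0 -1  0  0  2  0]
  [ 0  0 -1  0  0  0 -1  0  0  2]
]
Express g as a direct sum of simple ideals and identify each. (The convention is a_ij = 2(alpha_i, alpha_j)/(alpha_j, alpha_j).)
The diagram associated to this matrix has two connected components: the simple roots {alpha_6, alpha_9} form a chain of 2 nodes with single edges (A_2), and {alpha_1, alpha_2, alpha_3, alpha_4, alpha_5, alpha_7, alpha_8, alpha_10} form a chain of 8 nodes with single edges (A_8). A semisimple Lie algebra decomposes uniquely as the direct sum of simple ideals, one per connected component of its Dynkin diagram, so g ≅ A_2 ⊕ A_8 (dimension 8 + 80 = 88).

A_2 ⊕ A_8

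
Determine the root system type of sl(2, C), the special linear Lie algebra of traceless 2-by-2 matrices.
A_1

This is sl(2), which has dimension 2^2 - 1 = 3 and rank 2 - 1 = 1 (a Cartan subalgebra is the diagonal traceless matrices). In the classification of classical Lie algebras, the special linear algebra sl(n+1) has type A_n; here n = 1, so the Dynkin diagram is a chain of 1 nodes with single edges (A_1). Hence the type is A_1.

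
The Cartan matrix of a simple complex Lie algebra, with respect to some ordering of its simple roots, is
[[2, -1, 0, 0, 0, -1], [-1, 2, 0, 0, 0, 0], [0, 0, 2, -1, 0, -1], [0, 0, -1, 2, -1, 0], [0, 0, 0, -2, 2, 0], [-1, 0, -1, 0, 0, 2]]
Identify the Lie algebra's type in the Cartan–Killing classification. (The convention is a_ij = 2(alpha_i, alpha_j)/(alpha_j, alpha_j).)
The matrix has rank 6 with 2's on the diagonal. Reading the off-diagonal entries as Dynkin edges (a single edge where a_ij = a_ji = -1; a double or triple edge where a_ij * a_ji = 2 or 3), the diagram is a chain of 6 nodes with a double edge at one end; the terminal node there is the unique long simple root (C_6). One simple-root ordering that puts it in standard form is (alpha_2, alpha_1, alpha_6, alpha_3, alpha_4, alpha_5). So the algebra is type C_6, i.e. sp(12).

type C_6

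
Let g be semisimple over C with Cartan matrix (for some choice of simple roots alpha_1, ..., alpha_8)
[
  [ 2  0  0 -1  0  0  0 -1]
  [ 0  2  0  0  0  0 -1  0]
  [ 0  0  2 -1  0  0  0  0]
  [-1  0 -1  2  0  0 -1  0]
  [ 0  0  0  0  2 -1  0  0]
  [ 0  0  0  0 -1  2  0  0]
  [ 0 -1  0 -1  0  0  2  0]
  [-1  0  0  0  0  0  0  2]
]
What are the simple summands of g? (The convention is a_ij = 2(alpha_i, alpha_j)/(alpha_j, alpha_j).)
The diagram associated to this matrix has two connected components: the simple roots {alpha_5, alpha_6} form a chain of 2 nodes with single edges (A_2), and {alpha_1, alpha_2, alpha_3, alpha_4, alpha_7, alpha_8} form a chain of 5 nodes with one extra node attached to the third node from one end (E_6). A semisimple Lie algebra decomposes uniquely as the direct sum of simple ideals, one per connected component of its Dynkin diagram, so g ≅ A_2 ⊕ E_6 (dimension 8 + 78 = 86).

A_2 ⊕ E_6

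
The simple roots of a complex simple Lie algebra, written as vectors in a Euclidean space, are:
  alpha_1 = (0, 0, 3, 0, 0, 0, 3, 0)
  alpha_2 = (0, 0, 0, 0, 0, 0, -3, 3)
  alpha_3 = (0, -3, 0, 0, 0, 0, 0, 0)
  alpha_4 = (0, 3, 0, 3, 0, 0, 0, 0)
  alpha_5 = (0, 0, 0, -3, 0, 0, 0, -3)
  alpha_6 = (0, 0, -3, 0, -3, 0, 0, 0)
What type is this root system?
type B_6

Compute the Cartan integers a_ij = 2(alpha_i, alpha_j)/(alpha_j, alpha_j); the resulting 6x6 Cartan matrix is
[[2, -1, 0, 0, 0, -1], [-1, 2, 0, 0, -1, 0], [0, 0, 2, -1, 0, 0], [0, 0, -2, 2, -1, 0], [0, -1, 0, -1, 2, 0], [-1, 0, 0, 0, 0, 2]].
The roots have two lengths (squared-length ratio 2:1); the short ones are alpha_{3}. The associated Dynkin diagram is a chain of 6 nodes with a double edge at one end; the terminal node there is the unique short simple root (B_6), so the type is B_6 (the algebra so(13)).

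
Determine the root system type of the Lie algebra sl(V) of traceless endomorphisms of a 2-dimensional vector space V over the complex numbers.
This is sl(2), which has dimension 2^2 - 1 = 3 and rank 2 - 1 = 1 (a Cartan subalgebra is the diagonal traceless matrices). In the classification of classical Lie algebras, the special linear algebra sl(n+1) has type A_n; here n = 1, so the Dynkin diagram is a chain of 1 nodes with single edges (A_1). Hence the type is A_1.

A1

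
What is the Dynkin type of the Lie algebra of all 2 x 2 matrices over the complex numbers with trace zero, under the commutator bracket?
This is sl(2), which has dimension 2^2 - 1 = 3 and rank 2 - 1 = 1 (a Cartan subalgebra is the diagonal traceless matrices). In the classification of classical Lie algebras, the special linear algebra sl(n+1) has type A_n; here n = 1, so the Dynkin diagram is a chain of 1 nodes with single edges (A_1). Hence the type is A_1.

A1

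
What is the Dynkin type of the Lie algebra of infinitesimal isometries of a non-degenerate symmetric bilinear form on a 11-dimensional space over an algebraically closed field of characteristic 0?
This is so(11) with 11 odd, which has dimension 11(11-1)/2 = 55 and rank (11-1)/2 = 5. In the classification of classical Lie algebras, the orthogonal algebra so(2n+1) in an odd number of variables has type B_n; here n = 5, so the Dynkin diagram is a chain of 5 nodes with a double edge at one end; the terminal node there is the unique short simple root (B_5). Hence the type is B_5.

B_5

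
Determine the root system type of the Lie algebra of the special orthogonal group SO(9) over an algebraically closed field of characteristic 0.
This is so(9) with 9 odd, which has dimension 9(9-1)/2 = 36 and rank (9-1)/2 = 4. In the classification of classical Lie algebras, the orthogonal algebra so(2n+1) in an odd number of variables has type B_n; here n = 4, so the Dynkin diagram is a chain of 4 nodes with a double edge at one end; the terminal node there is the unique short simple root (B_4). Hence the type is B_4.

B4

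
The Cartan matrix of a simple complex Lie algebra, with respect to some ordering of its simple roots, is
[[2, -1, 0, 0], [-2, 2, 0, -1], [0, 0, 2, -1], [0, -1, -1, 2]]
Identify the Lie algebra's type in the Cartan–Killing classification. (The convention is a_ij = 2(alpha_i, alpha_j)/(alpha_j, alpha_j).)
The matrix has rank 4 with 2's on the diagonal. Reading the off-diagonal entries as Dynkin edges (a single edge where a_ij = a_ji = -1; a double or triple edge where a_ij * a_ji = 2 or 3), the diagram is a chain of 4 nodes with a double edge at one end; the terminal node there is the unique short simple root (B_4). One simple-root ordering that puts it in standard form is (alpha_3, alpha_4, alpha_2, alpha_1). So the algebra is type B_4, i.e. so(9).

type B_4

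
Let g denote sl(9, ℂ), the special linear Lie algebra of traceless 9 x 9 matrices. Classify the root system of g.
A_8 (sl(9))

This is sl(9), which has dimension 9^2 - 1 = 80 and rank 9 - 1 = 8 (a Cartan subalgebra is the diagonal traceless matrices). In the classification of classical Lie algebras, the special linear algebra sl(n+1) has type A_n; here n = 8, so the Dynkin diagram is a chain of 8 nodes with single edges (A_8). Hence the type is A_8.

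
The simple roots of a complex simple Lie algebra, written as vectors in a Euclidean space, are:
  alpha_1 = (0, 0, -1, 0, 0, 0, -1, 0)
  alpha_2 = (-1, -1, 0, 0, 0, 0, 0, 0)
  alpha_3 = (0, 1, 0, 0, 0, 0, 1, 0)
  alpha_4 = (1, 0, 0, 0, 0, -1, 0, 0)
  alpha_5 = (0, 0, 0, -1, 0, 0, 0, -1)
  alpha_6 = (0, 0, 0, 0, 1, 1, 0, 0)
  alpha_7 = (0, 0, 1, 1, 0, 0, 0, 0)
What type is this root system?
A_7 (sl(8))

Compute the Cartan integers a_ij = 2(alpha_i, alpha_j)/(alpha_j, alpha_j); the resulting 7x7 Cartan matrix is
[[2, 0, -1, 0, 0, 0, -1], [0, 2, -1, -1, 0, 0, 0], [-1, -1, 2, 0, 0, 0, 0], [0, -1, 0, 2, 0, -1, 0], [0, 0, 0, 0, 2, 0, -1], [0, 0, 0, -1, 0, 2, 0], [-1, 0, 0, 0, -1, 0, 2]].
All simple roots have the same length, so the diagram is simply laced. The associated Dynkin diagram is a chain of 7 nodes with single edges (A_7), so the type is A_7 (the algebra sl(8)).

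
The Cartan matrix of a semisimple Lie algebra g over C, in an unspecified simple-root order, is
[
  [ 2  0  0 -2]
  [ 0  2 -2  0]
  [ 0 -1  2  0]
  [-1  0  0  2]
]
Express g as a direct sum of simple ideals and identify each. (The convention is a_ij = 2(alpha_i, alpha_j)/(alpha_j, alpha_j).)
The diagram associated to this matrix has two connected components: the simple roots {alpha_2, alpha_3} form a chain of 2 nodes with a double edge at one end; the terminal node there is the unique short simple root (B_2), and {alpha_1, alpha_4} form a chain of 2 nodes with a double edge at one end; the terminal node there is the unique short simple root (B_2). A semisimple Lie algebra decomposes uniquely as the direct sum of simple ideals, one per connected component of its Dynkin diagram, so g ≅ B_2 ⊕ B_2 (dimension 10 + 10 = 20).

B2 ⊕ B2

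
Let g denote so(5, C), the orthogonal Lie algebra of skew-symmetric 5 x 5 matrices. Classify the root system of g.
B_2 (so(5))

This is so(5) with 5 odd, which has dimension 5(5-1)/2 = 10 and rank (5-1)/2 = 2. In the classification of classical Lie algebras, the orthogonal algebra so(2n+1) in an odd number of variables has type B_n; here n = 2, so the Dynkin diagram is a chain of 2 nodes with a double edge at one end; the terminal node there is the unique short simple root (B_2). Hence the type is B_2.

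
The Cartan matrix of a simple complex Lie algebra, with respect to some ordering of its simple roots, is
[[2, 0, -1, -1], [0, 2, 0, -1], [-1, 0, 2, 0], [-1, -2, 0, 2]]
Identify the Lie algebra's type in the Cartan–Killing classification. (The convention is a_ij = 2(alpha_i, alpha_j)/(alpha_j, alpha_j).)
B_4 (so(9))

The matrix has rank 4 with 2's on the diagonal. Reading the off-diagonal entries as Dynkin edges (a single edge where a_ij = a_ji = -1; a double or triple edge where a_ij * a_ji = 2 or 3), the diagram is a chain of 4 nodes with a double edge at one end; the terminal node there is the unique short simple root (B_4). One simple-root ordering that puts it in standard form is (alpha_3, alpha_1, alpha_4, alpha_2). So the algebra is type B_4, i.e. so(9).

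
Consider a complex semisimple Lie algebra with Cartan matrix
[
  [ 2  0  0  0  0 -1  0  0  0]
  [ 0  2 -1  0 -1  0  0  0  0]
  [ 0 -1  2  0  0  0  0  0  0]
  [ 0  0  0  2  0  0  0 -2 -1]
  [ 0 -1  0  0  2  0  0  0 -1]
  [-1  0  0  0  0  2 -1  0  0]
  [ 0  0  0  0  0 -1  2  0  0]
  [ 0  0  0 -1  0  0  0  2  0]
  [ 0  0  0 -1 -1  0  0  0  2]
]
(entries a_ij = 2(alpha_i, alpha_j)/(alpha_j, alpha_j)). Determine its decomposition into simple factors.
A_3 ⊕ B_6

The diagram associated to this matrix has two connected components: the simple roots {alpha_1, alpha_6, alpha_7} form a chain of 3 nodes with single edges (A_3), and {alpha_2, alpha_3, alpha_4, alpha_5, alpha_8, alpha_9} form a chain of 6 nodes with a double edge at one end; the terminal node there is the unique short simple root (B_6). A semisimple Lie algebra decomposes uniquely as the direct sum of simple ideals, one per connected component of its Dynkin diagram, so g ≅ A_3 ⊕ B_6 (dimension 15 + 78 = 93).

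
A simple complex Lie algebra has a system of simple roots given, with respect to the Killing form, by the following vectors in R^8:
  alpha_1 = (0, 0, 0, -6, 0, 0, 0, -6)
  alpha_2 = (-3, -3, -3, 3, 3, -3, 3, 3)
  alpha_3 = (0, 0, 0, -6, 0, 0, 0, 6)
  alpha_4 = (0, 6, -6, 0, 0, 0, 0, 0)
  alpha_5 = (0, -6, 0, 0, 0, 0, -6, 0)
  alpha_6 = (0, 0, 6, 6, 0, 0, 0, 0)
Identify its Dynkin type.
Compute the Cartan integers a_ij = 2(alpha_i, alpha_j)/(alpha_j, alpha_j); the resulting 6x6 Cartan matrix is
[[2, -1, 0, 0, 0, -1], [-1, 2, 0, 0, 0, 0], [0, 0, 2, 0, 0, -1], [0, 0, 0, 2, -1, -1], [0, 0, 0, -1, 2, 0], [-1, 0, -1, -1, 0, 2]].
All simple roots have the same length, so the diagram is simply laced. The associated Dynkin diagram is a chain of 5 nodes with one extra node attached to the third node from one end (E_6), so the type is E_6.

E_6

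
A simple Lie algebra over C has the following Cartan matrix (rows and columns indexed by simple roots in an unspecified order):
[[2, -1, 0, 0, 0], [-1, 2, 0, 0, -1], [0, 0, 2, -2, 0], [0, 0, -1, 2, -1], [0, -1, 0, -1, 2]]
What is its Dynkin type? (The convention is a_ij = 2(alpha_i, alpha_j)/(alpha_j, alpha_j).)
C_5 (sp(10))

The matrix has rank 5 with 2's on the diagonal. Reading the off-diagonal entries as Dynkin edges (a single edge where a_ij = a_ji = -1; a double or triple edge where a_ij * a_ji = 2 or 3), the diagram is a chain of 5 nodes with a double edge at one end; the terminal node there is the unique long simple root (C_5). One simple-root ordering that puts it in standard form is (alpha_1, alpha_2, alpha_5, alpha_4, alpha_3). So the algebra is type C_5, i.e. sp(10).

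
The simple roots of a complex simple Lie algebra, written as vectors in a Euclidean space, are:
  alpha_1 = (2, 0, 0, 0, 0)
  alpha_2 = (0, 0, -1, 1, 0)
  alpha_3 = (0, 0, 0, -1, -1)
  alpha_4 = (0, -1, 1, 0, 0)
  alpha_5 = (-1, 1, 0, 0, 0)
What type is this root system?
Compute the Cartan integers a_ij = 2(alpha_i, alpha_j)/(alpha_j, alpha_j); the resulting 5x5 Cartan matrix is
[[2, 0, 0, 0, -2], [0, 2, -1, -1, 0], [0, -1, 2, 0, 0], [0, -1, 0, 2, -1], [-1, 0, 0, -1, 2]].
The roots have two lengths (squared-length ratio 2:1); the short ones are alpha_{2,3,4,5}. The associated Dynkin diagram is a chain of 5 nodes with a double edge at one end; the terminal node there is the unique long simple root (C_5), so the type is C_5 (the algebra sp(10)).

C5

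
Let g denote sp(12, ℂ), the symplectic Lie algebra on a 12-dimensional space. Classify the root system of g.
This is sp(12), which has dimension 12(12+1)/2 = 78 and rank 12/2 = 6. In the classification of classical Lie algebras, the symplectic algebra sp(2n) has type C_n; here n = 6, so the Dynkin diagram is a chain of 6 nodes with a double edge at one end; the terminal node there is the unique long simple root (C_6). Hence the type is C_6.

C6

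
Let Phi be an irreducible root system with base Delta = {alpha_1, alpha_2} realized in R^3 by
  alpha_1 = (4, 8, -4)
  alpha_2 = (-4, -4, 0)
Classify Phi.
Compute the Cartan integers a_ij = 2(alpha_i, alpha_j)/(alpha_j, alpha_j); the resulting 2x2 Cartan matrix is
[[2, -3], [-1, 2]].
The roots have two lengths (squared-length ratio 3:1); the short ones are alpha_{2}. The associated Dynkin diagram is two nodes joined by a triple edge (G_2), so the type is G_2.

type G_2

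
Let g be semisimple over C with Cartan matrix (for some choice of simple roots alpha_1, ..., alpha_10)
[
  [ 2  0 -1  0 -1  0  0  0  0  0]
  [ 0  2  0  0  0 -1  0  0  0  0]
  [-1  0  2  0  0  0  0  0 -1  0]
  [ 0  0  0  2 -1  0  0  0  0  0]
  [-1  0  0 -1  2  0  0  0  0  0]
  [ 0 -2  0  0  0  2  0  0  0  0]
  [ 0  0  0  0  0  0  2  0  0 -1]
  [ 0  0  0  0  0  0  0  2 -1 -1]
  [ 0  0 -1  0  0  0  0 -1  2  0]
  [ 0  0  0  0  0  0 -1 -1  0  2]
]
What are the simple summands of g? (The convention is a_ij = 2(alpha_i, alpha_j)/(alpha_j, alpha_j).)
A_8 ⊕ B_2

The diagram associated to this matrix has two connected components: the simple roots {alpha_1, alpha_3, alpha_4, alpha_5, alpha_7, alpha_8, alpha_9, alpha_10} form a chain of 8 nodes with single edges (A_8), and {alpha_2, alpha_6} form a chain of 2 nodes with a double edge at one end; the terminal node there is the unique short simple root (B_2). A semisimple Lie algebra decomposes uniquely as the direct sum of simple ideals, one per connected component of its Dynkin diagram, so g ≅ A_8 ⊕ B_2 (dimension 80 + 10 = 90).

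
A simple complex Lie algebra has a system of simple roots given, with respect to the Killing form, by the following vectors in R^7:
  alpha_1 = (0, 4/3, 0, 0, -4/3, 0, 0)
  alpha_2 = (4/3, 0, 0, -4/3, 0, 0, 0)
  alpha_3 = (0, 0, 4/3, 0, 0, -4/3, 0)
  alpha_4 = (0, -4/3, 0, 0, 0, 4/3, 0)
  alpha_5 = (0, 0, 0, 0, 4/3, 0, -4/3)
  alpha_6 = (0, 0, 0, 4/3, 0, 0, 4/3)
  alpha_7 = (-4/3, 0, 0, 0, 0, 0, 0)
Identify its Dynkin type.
B_7

Compute the Cartan integers a_ij = 2(alpha_i, alpha_j)/(alpha_j, alpha_j); the resulting 7x7 Cartan matrix is
[[2, 0, 0, -1, -1, 0, 0], [0, 2, 0, 0, 0, -1, -2], [0, 0, 2, -1, 0, 0, 0], [-1, 0, -1, 2, 0, 0, 0], [-1, 0, 0, 0, 2, -1, 0], [0, -1, 0, 0, -1, 2, 0], [0, -1, 0, 0, 0, 0, 2]].
The roots have two lengths (squared-length ratio 2:1); the short ones are alpha_{7}. The associated Dynkin diagram is a chain of 7 nodes with a double edge at one end; the terminal node there is the unique short simple root (B_7), so the type is B_7 (the algebra so(15)).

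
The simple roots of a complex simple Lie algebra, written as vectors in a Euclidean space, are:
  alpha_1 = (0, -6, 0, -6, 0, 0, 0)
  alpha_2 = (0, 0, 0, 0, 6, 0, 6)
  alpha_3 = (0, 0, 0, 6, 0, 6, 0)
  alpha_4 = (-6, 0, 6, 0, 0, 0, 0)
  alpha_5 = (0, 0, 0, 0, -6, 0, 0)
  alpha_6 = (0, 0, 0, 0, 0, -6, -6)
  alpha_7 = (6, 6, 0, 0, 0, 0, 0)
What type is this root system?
Compute the Cartan integers a_ij = 2(alpha_i, alpha_j)/(alpha_j, alpha_j); the resulting 7x7 Cartan matrix is
[[2, 0, -1, 0, 0, 0, -1], [0, 2, 0, 0, -2, -1, 0], [-1, 0, 2, 0, 0, -1, 0], [0, 0, 0, 2, 0, 0, -1], [0, -1, 0, 0, 2, 0, 0], [0, -1, -1, 0, 0, 2, 0], [-1, 0, 0, -1, 0, 0, 2]].
The roots have two lengths (squared-length ratio 2:1); the short ones are alpha_{5}. The associated Dynkin diagram is a chain of 7 nodes with a double edge at one end; the terminal node there is the unique short simple root (B_7), so the type is B_7 (the algebra so(15)).

B_7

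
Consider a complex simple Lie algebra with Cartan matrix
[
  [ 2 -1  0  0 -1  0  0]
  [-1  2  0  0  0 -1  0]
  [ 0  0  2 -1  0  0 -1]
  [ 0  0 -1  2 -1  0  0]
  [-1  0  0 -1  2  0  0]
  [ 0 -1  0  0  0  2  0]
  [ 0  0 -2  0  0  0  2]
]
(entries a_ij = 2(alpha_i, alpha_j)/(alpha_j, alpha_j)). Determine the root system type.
The matrix has rank 7 with 2's on the diagonal. Reading the off-diagonal entries as Dynkin edges (a single edge where a_ij = a_ji = -1; a double or triple edge where a_ij * a_ji = 2 or 3), the diagram is a chain of 7 nodes with a double edge at one end; the terminal node there is the unique long simple root (C_7). One simple-root ordering that puts it in standard form is (alpha_6, alpha_2, alpha_1, alpha_5, alpha_4, alpha_3, alpha_7). So the algebra is type C_7, i.e. sp(14).

C_7 (sp(14))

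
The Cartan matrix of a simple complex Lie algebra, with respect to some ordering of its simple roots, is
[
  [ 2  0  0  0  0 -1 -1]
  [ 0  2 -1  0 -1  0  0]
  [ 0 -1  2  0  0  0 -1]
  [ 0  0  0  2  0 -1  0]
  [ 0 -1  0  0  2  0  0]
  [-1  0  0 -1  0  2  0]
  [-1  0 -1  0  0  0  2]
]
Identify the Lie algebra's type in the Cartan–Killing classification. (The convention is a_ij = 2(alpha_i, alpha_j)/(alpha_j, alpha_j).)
A_7

The matrix has rank 7 with 2's on the diagonal. Reading the off-diagonal entries as Dynkin edges (a single edge where a_ij = a_ji = -1; a double or triple edge where a_ij * a_ji = 2 or 3), the diagram is a chain of 7 nodes with single edges (A_7). One simple-root ordering that puts it in standard form is (alpha_5, alpha_2, alpha_3, alpha_7, alpha_1, alpha_6, alpha_4). So the algebra is type A_7, i.e. sl(8).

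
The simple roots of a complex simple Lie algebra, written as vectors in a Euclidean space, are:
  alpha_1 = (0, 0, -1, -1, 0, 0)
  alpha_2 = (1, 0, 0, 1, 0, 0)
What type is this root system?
A_2

Compute the Cartan integers a_ij = 2(alpha_i, alpha_j)/(alpha_j, alpha_j); the resulting 2x2 Cartan matrix is
[[2, -1], [-1, 2]].
All simple roots have the same length, so the diagram is simply laced. The associated Dynkin diagram is a chain of 2 nodes with single edges (A_2), so the type is A_2 (the algebra sl(3)).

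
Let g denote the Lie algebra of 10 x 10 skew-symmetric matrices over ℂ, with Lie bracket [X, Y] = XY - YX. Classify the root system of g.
D5

This is so(10) with 10 even, which has dimension 10(10-1)/2 = 45 and rank 10/2 = 5. In the classification of classical Lie algebras, the orthogonal algebra so(2n) in an even number of variables has type D_n; here n = 5, so the Dynkin diagram is a chain of 3 nodes with a fork of two nodes at one end (D_5). Hence the type is D_5.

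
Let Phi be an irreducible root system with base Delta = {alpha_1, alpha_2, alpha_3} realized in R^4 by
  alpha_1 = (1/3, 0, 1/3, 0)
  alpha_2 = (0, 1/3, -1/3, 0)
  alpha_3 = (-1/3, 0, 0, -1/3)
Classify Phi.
Compute the Cartan integers a_ij = 2(alpha_i, alpha_j)/(alpha_j, alpha_j); the resulting 3x3 Cartan matrix is
[[2, -1, -1], [-1, 2, 0], [-1, 0, 2]].
All simple roots have the same length, so the diagram is simply laced. The associated Dynkin diagram is a chain of 3 nodes with single edges (A_3), so the type is A_3 (the algebra sl(4)).

A_3 (sl(4))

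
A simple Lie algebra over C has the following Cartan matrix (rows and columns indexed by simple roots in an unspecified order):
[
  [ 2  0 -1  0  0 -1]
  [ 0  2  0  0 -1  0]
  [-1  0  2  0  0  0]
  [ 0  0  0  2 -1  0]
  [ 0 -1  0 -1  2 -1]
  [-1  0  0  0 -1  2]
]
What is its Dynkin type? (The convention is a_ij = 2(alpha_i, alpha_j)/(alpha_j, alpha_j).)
The matrix has rank 6 with 2's on the diagonal. Reading the off-diagonal entries as Dynkin edges (a single edge where a_ij = a_ji = -1; a double or triple edge where a_ij * a_ji = 2 or 3), the diagram is a chain of 4 nodes with a fork of two nodes at one end (D_6). One simple-root ordering that puts it in standard form is (alpha_3, alpha_1, alpha_6, alpha_5, alpha_4, alpha_2). So the algebra is type D_6, i.e. so(12).

D6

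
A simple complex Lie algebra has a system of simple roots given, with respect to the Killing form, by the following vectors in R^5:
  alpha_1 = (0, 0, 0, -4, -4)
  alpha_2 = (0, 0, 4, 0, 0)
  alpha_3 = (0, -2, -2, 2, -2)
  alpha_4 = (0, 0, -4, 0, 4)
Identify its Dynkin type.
F_4

Compute the Cartan integers a_ij = 2(alpha_i, alpha_j)/(alpha_j, alpha_j); the resulting 4x4 Cartan matrix is
[[2, 0, 0, -1], [0, 2, -1, -1], [0, -1, 2, 0], [-1, -2, 0, 2]].
The roots have two lengths (squared-length ratio 2:1); the short ones are alpha_{2,3}. The associated Dynkin diagram is a chain of 4 nodes with a double edge between the middle two (F_4), so the type is F_4.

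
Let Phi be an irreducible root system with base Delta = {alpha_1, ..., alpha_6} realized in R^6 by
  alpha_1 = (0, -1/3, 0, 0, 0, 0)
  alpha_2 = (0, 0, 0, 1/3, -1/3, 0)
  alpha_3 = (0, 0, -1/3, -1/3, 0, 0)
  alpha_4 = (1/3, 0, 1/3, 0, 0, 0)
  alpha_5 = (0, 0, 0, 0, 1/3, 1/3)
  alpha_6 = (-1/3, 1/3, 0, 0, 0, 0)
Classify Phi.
Compute the Cartan integers a_ij = 2(alpha_i, alpha_j)/(alpha_j, alpha_j); the resulting 6x6 Cartan matrix is
[[2, 0, 0, 0, 0, -1], [0, 2, -1, 0, -1, 0], [0, -1, 2, -1, 0, 0], [0, 0, -1, 2, 0, -1], [0, -1, 0, 0, 2, 0], [-2, 0, 0, -1, 0, 2]].
The roots have two lengths (squared-length ratio 2:1); the short ones are alpha_{1}. The associated Dynkin diagram is a chain of 6 nodes with a double edge at one end; the terminal node there is the unique short simple root (B_6), so the type is B_6 (the algebra so(13)).

type B_6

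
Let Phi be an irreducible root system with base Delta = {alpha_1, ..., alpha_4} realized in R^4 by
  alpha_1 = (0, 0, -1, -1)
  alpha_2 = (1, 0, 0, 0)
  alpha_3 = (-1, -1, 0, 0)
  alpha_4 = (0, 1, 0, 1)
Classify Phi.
type B_4

Compute the Cartan integers a_ij = 2(alpha_i, alpha_j)/(alpha_j, alpha_j); the resulting 4x4 Cartan matrix is
[[2, 0, 0, -1], [0, 2, -1, 0], [0, -2, 2, -1], [-1, 0, -1, 2]].
The roots have two lengths (squared-length ratio 2:1); the short ones are alpha_{2}. The associated Dynkin diagram is a chain of 4 nodes with a double edge at one end; the terminal node there is the unique short simple root (B_4), so the type is B_4 (the algebra so(9)).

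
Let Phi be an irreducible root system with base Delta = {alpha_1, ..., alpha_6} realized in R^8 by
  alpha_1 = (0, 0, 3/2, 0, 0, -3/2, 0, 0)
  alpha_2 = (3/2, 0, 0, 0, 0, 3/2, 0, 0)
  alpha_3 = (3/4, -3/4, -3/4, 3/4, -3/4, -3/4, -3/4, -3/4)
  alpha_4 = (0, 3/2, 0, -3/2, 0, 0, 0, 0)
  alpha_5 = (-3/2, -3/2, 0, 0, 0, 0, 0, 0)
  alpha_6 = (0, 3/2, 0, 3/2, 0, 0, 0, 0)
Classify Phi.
E_6

Compute the Cartan integers a_ij = 2(alpha_i, alpha_j)/(alpha_j, alpha_j); the resulting 6x6 Cartan matrix is
[[2, -1, 0, 0, 0, 0], [-1, 2, 0, 0, -1, 0], [0, 0, 2, -1, 0, 0], [0, 0, -1, 2, -1, 0], [0, -1, 0, -1, 2, -1], [0, 0, 0, 0, -1, 2]].
All simple roots have the same length, so the diagram is simply laced. The associated Dynkin diagram is a chain of 5 nodes with one extra node attached to the third node from one end (E_6), so the type is E_6.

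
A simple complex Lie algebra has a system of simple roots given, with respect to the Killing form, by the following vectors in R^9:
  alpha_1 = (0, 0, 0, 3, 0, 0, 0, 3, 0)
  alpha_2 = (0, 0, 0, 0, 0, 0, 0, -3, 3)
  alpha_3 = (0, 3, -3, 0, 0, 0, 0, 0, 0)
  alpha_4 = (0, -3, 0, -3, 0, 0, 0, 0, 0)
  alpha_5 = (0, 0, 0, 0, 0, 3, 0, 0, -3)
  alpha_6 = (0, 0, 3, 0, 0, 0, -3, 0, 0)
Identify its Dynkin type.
Compute the Cartan integers a_ij = 2(alpha_i, alpha_j)/(alpha_j, alpha_j); the resulting 6x6 Cartan matrix is
[[2, -1, 0, -1, 0, 0], [-1, 2, 0, 0, -1, 0], [0, 0, 2, -1, 0, -1], [-1, 0, -1, 2, 0, 0], [0, -1, 0, 0, 2, 0], [0, 0, -1, 0, 0, 2]].
All simple roots have the same length, so the diagram is simply laced. The associated Dynkin diagram is a chain of 6 nodes with single edges (A_6), so the type is A_6 (the algebra sl(7)).

type A_6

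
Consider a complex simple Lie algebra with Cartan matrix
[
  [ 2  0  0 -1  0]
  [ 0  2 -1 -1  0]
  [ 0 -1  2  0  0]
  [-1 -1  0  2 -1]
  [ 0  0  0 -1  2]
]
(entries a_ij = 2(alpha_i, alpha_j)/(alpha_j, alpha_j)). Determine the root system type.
The matrix has rank 5 with 2's on the diagonal. Reading the off-diagonal entries as Dynkin edges (a single edge where a_ij = a_ji = -1; a double or triple edge where a_ij * a_ji = 2 or 3), the diagram is a chain of 3 nodes with a fork of two nodes at one end (D_5). One simple-root ordering that puts it in standard form is (alpha_3, alpha_2, alpha_4, alpha_1, alpha_5). So the algebra is type D_5, i.e. so(10).

D_5 (so(10))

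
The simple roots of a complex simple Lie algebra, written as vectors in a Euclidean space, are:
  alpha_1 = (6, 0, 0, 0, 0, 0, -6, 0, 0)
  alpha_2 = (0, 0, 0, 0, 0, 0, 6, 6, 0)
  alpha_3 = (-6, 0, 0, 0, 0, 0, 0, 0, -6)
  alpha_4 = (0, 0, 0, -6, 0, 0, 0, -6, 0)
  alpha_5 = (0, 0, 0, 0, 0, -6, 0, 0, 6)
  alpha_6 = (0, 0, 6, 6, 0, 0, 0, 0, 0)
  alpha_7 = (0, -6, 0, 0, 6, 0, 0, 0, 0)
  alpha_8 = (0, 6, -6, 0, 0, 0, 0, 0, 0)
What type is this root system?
Compute the Cartan integers a_ij = 2(alpha_i, alpha_j)/(alpha_j, alpha_j); the resulting 8x8 Cartan matrix is
[[2, -1, -1, 0, 0, 0, 0, 0], [-1, 2, 0, -1, 0, 0, 0, 0], [-1, 0, 2, 0, -1, 0, 0, 0], [0, -1, 0, 2, 0, -1, 0, 0], [0, 0, -1, 0, 2, 0, 0, 0], [0, 0, 0, -1, 0, 2, 0, -1], [0, 0, 0, 0, 0, 0, 2, -1], [0, 0, 0, 0, 0, -1, -1, 2]].
All simple roots have the same length, so the diagram is simply laced. The associated Dynkin diagram is a chain of 8 nodes with single edges (A_8), so the type is A_8 (the algebra sl(9)).

A_8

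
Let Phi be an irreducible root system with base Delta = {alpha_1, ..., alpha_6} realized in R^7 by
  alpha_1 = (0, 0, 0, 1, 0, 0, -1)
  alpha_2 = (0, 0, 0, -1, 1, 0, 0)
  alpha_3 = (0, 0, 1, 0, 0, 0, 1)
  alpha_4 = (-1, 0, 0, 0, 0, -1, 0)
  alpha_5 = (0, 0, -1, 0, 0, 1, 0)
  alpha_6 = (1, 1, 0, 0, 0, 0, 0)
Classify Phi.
A_6 (sl(7))

Compute the Cartan integers a_ij = 2(alpha_i, alpha_j)/(alpha_j, alpha_j); the resulting 6x6 Cartan matrix is
[[2, -1, -1, 0, 0, 0], [-1, 2, 0, 0, 0, 0], [-1, 0, 2, 0, -1, 0], [0, 0, 0, 2, -1, -1], [0, 0, -1, -1, 2, 0], [0, 0, 0, -1, 0, 2]].
All simple roots have the same length, so the diagram is simply laced. The associated Dynkin diagram is a chain of 6 nodes with single edges (A_6), so the type is A_6 (the algebra sl(7)).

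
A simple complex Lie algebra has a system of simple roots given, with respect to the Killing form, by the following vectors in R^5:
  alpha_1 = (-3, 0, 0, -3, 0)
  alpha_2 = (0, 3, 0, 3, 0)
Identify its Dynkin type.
Compute the Cartan integers a_ij = 2(alpha_i, alpha_j)/(alpha_j, alpha_j); the resulting 2x2 Cartan matrix is
[[2, -1], [-1, 2]].
All simple roots have the same length, so the diagram is simply laced. The associated Dynkin diagram is a chain of 2 nodes with single edges (A_2), so the type is A_2 (the algebra sl(3)).

A_2 (sl(3))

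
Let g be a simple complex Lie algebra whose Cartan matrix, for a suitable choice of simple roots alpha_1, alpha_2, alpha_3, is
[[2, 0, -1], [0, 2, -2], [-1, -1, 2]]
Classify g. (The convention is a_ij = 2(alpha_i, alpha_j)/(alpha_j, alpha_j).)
C_3

The matrix has rank 3 with 2's on the diagonal. Reading the off-diagonal entries as Dynkin edges (a single edge where a_ij = a_ji = -1; a double or triple edge where a_ij * a_ji = 2 or 3), the diagram is a chain of 3 nodes with a double edge at one end; the terminal node there is the unique long simple root (C_3). One simple-root ordering that puts it in standard form is (alpha_1, alpha_3, alpha_2). So the algebra is type C_3, i.e. sp(6).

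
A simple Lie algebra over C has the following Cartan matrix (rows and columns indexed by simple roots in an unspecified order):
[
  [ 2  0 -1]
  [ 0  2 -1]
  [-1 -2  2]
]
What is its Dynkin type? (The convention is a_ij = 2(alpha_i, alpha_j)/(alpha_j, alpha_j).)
The matrix has rank 3 with 2's on the diagonal. Reading the off-diagonal entries as Dynkin edges (a single edge where a_ij = a_ji = -1; a double or triple edge where a_ij * a_ji = 2 or 3), the diagram is a chain of 3 nodes with a double edge at one end; the terminal node there is the unique short simple root (B_3). One simple-root ordering that puts it in standard form is (alpha_1, alpha_3, alpha_2). So the algebra is type B_3, i.e. so(7).

B3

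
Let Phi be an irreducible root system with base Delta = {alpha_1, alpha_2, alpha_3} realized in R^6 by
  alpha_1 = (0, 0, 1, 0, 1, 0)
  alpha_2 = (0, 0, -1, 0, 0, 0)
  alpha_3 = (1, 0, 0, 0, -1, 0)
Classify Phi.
B_3

Compute the Cartan integers a_ij = 2(alpha_i, alpha_j)/(alpha_j, alpha_j); the resulting 3x3 Cartan matrix is
[[2, -2, -1], [-1, 2, 0], [-1, 0, 2]].
The roots have two lengths (squared-length ratio 2:1); the short ones are alpha_{2}. The associated Dynkin diagram is a chain of 3 nodes with a double edge at one end; the terminal node there is the unique short simple root (B_3), so the type is B_3 (the algebra so(7)).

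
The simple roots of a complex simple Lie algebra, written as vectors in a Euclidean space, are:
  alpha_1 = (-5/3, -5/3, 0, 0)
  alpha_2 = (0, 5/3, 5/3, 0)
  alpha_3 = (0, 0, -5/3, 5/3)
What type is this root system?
A_3

Compute the Cartan integers a_ij = 2(alpha_i, alpha_j)/(alpha_j, alpha_j); the resulting 3x3 Cartan matrix is
[[2, -1, 0], [-1, 2, -1], [0, -1, 2]].
All simple roots have the same length, so the diagram is simply laced. The associated Dynkin diagram is a chain of 3 nodes with single edges (A_3), so the type is A_3 (the algebra sl(4)).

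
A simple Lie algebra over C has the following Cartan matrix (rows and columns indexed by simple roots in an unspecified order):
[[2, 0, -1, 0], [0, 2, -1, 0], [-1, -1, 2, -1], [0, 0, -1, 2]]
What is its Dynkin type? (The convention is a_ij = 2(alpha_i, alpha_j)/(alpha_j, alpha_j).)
D_4

The matrix has rank 4 with 2's on the diagonal. Reading the off-diagonal entries as Dynkin edges (a single edge where a_ij = a_ji = -1; a double or triple edge where a_ij * a_ji = 2 or 3), the diagram is a chain of 2 nodes with a fork of two nodes at one end (D_4). One simple-root ordering that puts it in standard form is (alpha_2, alpha_3, alpha_1, alpha_4). So the algebra is type D_4, i.e. so(8).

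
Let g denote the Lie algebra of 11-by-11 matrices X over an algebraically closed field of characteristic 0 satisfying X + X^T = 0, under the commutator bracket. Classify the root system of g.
B5

This is so(11) with 11 odd, which has dimension 11(11-1)/2 = 55 and rank (11-1)/2 = 5. In the classification of classical Lie algebras, the orthogonal algebra so(2n+1) in an odd number of variables has type B_n; here n = 5, so the Dynkin diagram is a chain of 5 nodes with a double edge at one end; the terminal node there is the unique short simple root (B_5). Hence the type is B_5.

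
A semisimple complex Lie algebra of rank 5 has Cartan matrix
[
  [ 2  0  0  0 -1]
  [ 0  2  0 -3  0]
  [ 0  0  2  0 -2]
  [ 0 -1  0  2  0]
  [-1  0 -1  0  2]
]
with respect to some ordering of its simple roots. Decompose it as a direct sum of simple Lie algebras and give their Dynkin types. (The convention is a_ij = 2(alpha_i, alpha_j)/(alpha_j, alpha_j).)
type C_3 ⊕ type G_2

The diagram associated to this matrix has two connected components: the simple roots {alpha_1, alpha_3, alpha_5} form a chain of 3 nodes with a double edge at one end; the terminal node there is the unique long simple root (C_3), and {alpha_2, alpha_4} form two nodes joined by a triple edge (G_2). A semisimple Lie algebra decomposes uniquely as the direct sum of simple ideals, one per connected component of its Dynkin diagram, so g ≅ C_3 ⊕ G_2 (dimension 21 + 14 = 35).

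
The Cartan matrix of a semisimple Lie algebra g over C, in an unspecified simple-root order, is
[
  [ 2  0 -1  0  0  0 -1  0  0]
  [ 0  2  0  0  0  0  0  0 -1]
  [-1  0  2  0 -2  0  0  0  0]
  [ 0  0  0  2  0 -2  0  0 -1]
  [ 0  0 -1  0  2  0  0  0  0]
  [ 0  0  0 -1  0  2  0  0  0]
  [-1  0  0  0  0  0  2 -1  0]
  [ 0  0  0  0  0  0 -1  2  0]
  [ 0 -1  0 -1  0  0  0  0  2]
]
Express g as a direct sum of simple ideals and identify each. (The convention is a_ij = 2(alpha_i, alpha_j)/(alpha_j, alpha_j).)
The diagram associated to this matrix has two connected components: the simple roots {alpha_2, alpha_4, alpha_6, alpha_9} form a chain of 4 nodes with a double edge at one end; the terminal node there is the unique short simple root (B_4), and {alpha_1, alpha_3, alpha_5, alpha_7, alpha_8} form a chain of 5 nodes with a double edge at one end; the terminal node there is the unique short simple root (B_5). A semisimple Lie algebra decomposes uniquely as the direct sum of simple ideals, one per connected component of its Dynkin diagram, so g ≅ B_4 ⊕ B_5 (dimension 36 + 55 = 91).

B_4 + B_5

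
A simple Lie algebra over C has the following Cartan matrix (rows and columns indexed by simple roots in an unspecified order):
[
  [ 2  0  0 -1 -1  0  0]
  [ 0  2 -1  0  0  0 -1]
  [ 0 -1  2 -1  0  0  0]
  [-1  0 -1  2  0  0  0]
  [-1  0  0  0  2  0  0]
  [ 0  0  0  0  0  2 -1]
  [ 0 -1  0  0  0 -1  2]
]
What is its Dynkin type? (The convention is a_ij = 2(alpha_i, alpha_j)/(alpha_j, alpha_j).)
The matrix has rank 7 with 2's on the diagonal. Reading the off-diagonal entries as Dynkin edges (a single edge where a_ij = a_ji = -1; a double or triple edge where a_ij * a_ji = 2 or 3), the diagram is a chain of 7 nodes with single edges (A_7). One simple-root ordering that puts it in standard form is (alpha_6, alpha_7, alpha_2, alpha_3, alpha_4, alpha_1, alpha_5). So the algebra is type A_7, i.e. sl(8).

A7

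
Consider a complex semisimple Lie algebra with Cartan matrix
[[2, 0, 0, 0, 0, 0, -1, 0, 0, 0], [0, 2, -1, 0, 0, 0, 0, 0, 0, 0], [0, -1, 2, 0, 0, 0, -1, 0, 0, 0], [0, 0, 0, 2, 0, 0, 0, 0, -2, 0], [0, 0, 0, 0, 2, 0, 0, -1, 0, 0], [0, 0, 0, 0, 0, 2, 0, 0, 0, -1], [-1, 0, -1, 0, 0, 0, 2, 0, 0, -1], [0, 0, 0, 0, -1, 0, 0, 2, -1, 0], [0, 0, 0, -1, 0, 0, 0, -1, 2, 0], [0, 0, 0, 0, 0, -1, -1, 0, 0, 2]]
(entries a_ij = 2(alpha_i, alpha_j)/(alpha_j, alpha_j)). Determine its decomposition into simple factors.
The diagram associated to this matrix has two connected components: the simple roots {alpha_4, alpha_5, alpha_8, alpha_9} form a chain of 4 nodes with a double edge at one end; the terminal node there is the unique long simple root (C_4), and {alpha_1, alpha_2, alpha_3, alpha_6, alpha_7, alpha_10} form a chain of 5 nodes with one extra node attached to the third node from one end (E_6). A semisimple Lie algebra decomposes uniquely as the direct sum of simple ideals, one per connected component of its Dynkin diagram, so g ≅ C_4 ⊕ E_6 (dimension 36 + 78 = 114).

C_4 ⊕ E_6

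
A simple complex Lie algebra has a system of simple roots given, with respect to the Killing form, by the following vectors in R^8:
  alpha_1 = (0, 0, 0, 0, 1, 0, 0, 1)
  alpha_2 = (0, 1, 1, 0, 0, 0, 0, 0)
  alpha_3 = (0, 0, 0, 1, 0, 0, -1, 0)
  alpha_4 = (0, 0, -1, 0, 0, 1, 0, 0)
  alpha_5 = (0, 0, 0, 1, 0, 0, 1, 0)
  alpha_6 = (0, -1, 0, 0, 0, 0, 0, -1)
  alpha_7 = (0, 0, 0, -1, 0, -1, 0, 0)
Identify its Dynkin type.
D_7 (so(14))

Compute the Cartan integers a_ij = 2(alpha_i, alpha_j)/(alpha_j, alpha_j); the resulting 7x7 Cartan matrix is
[[2, 0, 0, 0, 0, -1, 0], [0, 2, 0, -1, 0, -1, 0], [0, 0, 2, 0, 0, 0, -1], [0, -1, 0, 2, 0, 0, -1], [0, 0, 0, 0, 2, 0, -1], [-1, -1, 0, 0, 0, 2, 0], [0, 0, -1, -1, -1, 0, 2]].
All simple roots have the same length, so the diagram is simply laced. The associated Dynkin diagram is a chain of 5 nodes with a fork of two nodes at one end (D_7), so the type is D_7 (the algebra so(14)).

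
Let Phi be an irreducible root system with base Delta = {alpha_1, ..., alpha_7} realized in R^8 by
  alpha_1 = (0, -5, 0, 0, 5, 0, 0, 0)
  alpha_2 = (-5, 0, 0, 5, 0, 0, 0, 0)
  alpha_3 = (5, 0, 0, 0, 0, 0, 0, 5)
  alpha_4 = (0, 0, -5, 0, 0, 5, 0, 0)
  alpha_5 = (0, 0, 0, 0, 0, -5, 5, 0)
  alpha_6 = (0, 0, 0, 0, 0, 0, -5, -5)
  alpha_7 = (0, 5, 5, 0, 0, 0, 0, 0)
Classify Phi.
Compute the Cartan integers a_ij = 2(alpha_i, alpha_j)/(alpha_j, alpha_j); the resulting 7x7 Cartan matrix is
[[2, 0, 0, 0, 0, 0, -1], [0, 2, -1, 0, 0, 0, 0], [0, -1, 2, 0, 0, -1, 0], [0, 0, 0, 2, -1, 0, -1], [0, 0, 0, -1, 2, -1, 0], [0, 0, -1, 0, -1, 2, 0], [-1, 0, 0, -1, 0, 0, 2]].
All simple roots have the same length, so the diagram is simply laced. The associated Dynkin diagram is a chain of 7 nodes with single edges (A_7), so the type is A_7 (the algebra sl(8)).

type A_7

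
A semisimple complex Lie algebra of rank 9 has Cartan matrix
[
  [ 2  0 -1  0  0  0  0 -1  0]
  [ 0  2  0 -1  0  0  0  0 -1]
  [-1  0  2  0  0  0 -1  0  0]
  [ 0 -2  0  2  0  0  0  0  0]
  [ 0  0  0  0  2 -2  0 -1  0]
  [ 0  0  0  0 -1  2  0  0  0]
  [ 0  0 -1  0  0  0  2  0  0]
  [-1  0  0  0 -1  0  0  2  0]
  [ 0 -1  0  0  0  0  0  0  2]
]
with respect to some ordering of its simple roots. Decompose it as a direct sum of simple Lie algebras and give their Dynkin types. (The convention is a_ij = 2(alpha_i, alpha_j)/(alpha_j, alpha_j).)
B_6 (so(13)) ⊕ C_3 (sp(6))

The diagram associated to this matrix has two connected components: the simple roots {alpha_1, alpha_3, alpha_5, alpha_6, alpha_7, alpha_8} form a chain of 6 nodes with a double edge at one end; the terminal node there is the unique short simple root (B_6), and {alpha_2, alpha_4, alpha_9} form a chain of 3 nodes with a double edge at one end; the terminal node there is the unique long simple root (C_3). A semisimple Lie algebra decomposes uniquely as the direct sum of simple ideals, one per connected component of its Dynkin diagram, so g ≅ B_6 ⊕ C_3 (dimension 78 + 21 = 99).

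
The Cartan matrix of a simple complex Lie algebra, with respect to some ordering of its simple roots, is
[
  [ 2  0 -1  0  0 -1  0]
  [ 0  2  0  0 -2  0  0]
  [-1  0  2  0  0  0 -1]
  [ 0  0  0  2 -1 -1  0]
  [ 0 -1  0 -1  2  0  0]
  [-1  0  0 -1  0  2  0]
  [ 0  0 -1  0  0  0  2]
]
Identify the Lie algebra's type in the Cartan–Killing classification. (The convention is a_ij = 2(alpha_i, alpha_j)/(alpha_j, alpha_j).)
C7

The matrix has rank 7 with 2's on the diagonal. Reading the off-diagonal entries as Dynkin edges (a single edge where a_ij = a_ji = -1; a double or triple edge where a_ij * a_ji = 2 or 3), the diagram is a chain of 7 nodes with a double edge at one end; the terminal node there is the unique long simple root (C_7). One simple-root ordering that puts it in standard form is (alpha_7, alpha_3, alpha_1, alpha_6, alpha_4, alpha_5, alpha_2). So the algebra is type C_7, i.e. sp(14).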